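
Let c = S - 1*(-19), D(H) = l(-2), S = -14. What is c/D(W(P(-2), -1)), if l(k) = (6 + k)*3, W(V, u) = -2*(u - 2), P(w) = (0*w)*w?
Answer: 5/12 ≈ 0.41667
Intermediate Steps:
P(w) = 0 (P(w) = 0*w = 0)
W(V, u) = 4 - 2*u (W(V, u) = -2*(-2 + u) = 4 - 2*u)
l(k) = 18 + 3*k
D(H) = 12 (D(H) = 18 + 3*(-2) = 18 - 6 = 12)
c = 5 (c = -14 - 1*(-19) = -14 + 19 = 5)
c/D(W(P(-2), -1)) = 5/12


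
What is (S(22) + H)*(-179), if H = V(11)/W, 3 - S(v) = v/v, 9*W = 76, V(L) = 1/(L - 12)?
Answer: -25597/76 ≈ -336.80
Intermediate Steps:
V(L) = 1/(-12 + L)
W = 76/9 (W = (⅑)*76 = 76/9 ≈ 8.4444)
S(v) = 2 (S(v) = 3 - v/v = 3 - 1*1 = 3 - 1 = 2)
H = -9/76 (H = 1/((-12 + 11)*(76/9)) = (9/76)/(-1) = -1*9/76 = -9/76 ≈ -0.11842)
(S(22) + H)*(-179) = (2 - 9/76)*(-179) = (143/76)*(-179) = -25597/76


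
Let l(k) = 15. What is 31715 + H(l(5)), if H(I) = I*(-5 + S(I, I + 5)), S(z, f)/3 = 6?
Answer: 31910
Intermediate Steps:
S(z, f) = 18 (S(z, f) = 3*6 = 18)
H(I) = 13*I (H(I) = I*(-5 + 18) = I*13 = 13*I)
31715 + H(l(5)) = 31715 + 13*15 = 31715 + 195 = 31910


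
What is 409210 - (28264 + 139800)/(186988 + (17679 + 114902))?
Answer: 130770662426/319569 ≈ 4.0921e+5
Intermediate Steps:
409210 - (28264 + 139800)/(186988 + (17679 + 114902)) = 409210 - 168064/(186988 + 132581) = 409210 - 168064/319569 = 130770662426/319569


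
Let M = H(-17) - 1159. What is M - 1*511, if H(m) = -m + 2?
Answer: -1651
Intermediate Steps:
H(m) = 2 - m
M = -1140 (M = (2 - 1*(-17)) - 1159 = (2 + 17) - 1159 = 19 - 1159 = -1140)
M - 1*511 = -1140 - 1*511 = -1140 - 511 = -1651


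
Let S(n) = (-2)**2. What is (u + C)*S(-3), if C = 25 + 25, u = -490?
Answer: -1760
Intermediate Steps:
S(n) = 4
C = 50
(u + C)*S(-3) = (-490 + 50)*4 = -440*4 = -1760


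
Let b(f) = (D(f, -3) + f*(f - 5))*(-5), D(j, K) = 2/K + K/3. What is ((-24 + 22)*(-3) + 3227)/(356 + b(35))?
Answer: -9699/14657 ≈ -0.66173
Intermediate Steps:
D(j, K) = 2/K + K/3 (D(j, K) = 2/K + K*(⅓) = 2/K + K/3)
b(f) = 25/3 - 5*f*(-5 + f) (b(f) = ((2/(-3) + (⅓)*(-3)) + f*(f - 5))*(-5) = ((2*(-⅓) - 1) + f*(-5 + f))*(-5) = ((-⅔ - 1) + f*(-5 + f))*(-5) = (-5/3 + f*(-5 + f))*(-5) = 25/3 - 5*f*(-5 + f))
((-24 + 22)*(-3) + 3227)/(356 + b(35)) = ((-24 + 22)*(-3) + 3227)/(356 + (25/3 - 5*35² + 25*35)) = (-2*(-3) + 3227)/(356 + (25/3 - 5*1225 + 875)) = (6 + 3227)/(356 + (25/3 - 6125 + 875)) = 3233/(356 - 15725/3) = 3233/(-14657/3) = 3233*(-3/14657) = -9699/14657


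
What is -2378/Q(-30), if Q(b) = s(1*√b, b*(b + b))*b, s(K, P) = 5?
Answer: 1189/75 ≈ 15.853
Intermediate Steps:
Q(b) = 5*b
-2378/Q(-30) = -2378/(5*(-30)) = -2378/(-150) = -2378*(-1/150) = 1189/75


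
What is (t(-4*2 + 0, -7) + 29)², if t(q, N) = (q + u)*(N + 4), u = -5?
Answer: 4624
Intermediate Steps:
t(q, N) = (-5 + q)*(4 + N) (t(q, N) = (q - 5)*(N + 4) = (-5 + q)*(4 + N))
(t(-4*2 + 0, -7) + 29)² = ((-20 - 5*(-7) + 4*(-4*2 + 0) - 7*(-4*2 + 0)) + 29)² = ((-20 + 35 + 4*(-8 + 0) - 7*(-8 + 0)) + 29)² = ((-20 + 35 + 4*(-8) - 7*(-8)) + 29)² = ((-20 + 35 - 32 + 56) + 29)² = (39 + 29)² = 68² = 4624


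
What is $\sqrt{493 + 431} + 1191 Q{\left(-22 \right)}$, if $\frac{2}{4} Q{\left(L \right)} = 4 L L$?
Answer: $4611552 + 2 \sqrt{231} \approx 4.6116 \cdot 10^{6}$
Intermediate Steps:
$Q{\left(L \right)} = 8 L^{2}$ ($Q{\left(L \right)} = 2 \cdot 4 L L = 2 \cdot 4 L^{2} = 8 L^{2}$)
$\sqrt{493 + 431} + 1191 Q{\left(-22 \right)} = \sqrt{493 + 431} + 1191 \cdot 8 \left(-22\right)^{2} = \sqrt{924} + 1191 \cdot 8 \cdot 484 = 2 \sqrt{231} + 1191 \cdot 3872 = 2 \sqrt{231} + 4611552 = 4611552 + 2 \sqrt{231}$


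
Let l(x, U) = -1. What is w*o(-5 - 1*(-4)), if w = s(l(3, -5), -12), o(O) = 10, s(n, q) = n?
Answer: -10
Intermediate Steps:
w = -1
w*o(-5 - 1*(-4)) = -1*10 = -10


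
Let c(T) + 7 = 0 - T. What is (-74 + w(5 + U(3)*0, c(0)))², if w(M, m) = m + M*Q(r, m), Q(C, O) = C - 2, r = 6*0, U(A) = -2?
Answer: 8281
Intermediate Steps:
r = 0
Q(C, O) = -2 + C
c(T) = -7 - T (c(T) = -7 + (0 - T) = -7 - T)
w(M, m) = m - 2*M (w(M, m) = m + M*(-2 + 0) = m + M*(-2) = m - 2*M)
(-74 + w(5 + U(3)*0, c(0)))² = (-74 + ((-7 - 1*0) - 2*(5 - 2*0)))² = (-74 + ((-7 + 0) - 2*(5 + 0)))² = (-74 + (-7 - 2*5))² = (-74 + (-7 - 10))² = (-74 - 17)² = (-91)² = 8281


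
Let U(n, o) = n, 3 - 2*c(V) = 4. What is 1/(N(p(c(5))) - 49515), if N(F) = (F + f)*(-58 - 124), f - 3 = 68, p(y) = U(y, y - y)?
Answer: -1/62346 ≈ -1.6040e-5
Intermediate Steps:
c(V) = -1/2 (c(V) = 3/2 - 1/2*4 = 3/2 - 2 = -1/2)
p(y) = y
f = 71 (f = 3 + 68 = 71)
N(F) = -12922 - 182*F (N(F) = (F + 71)*(-58 - 124) = (71 + F)*(-182) = -12922 - 182*F)
1/(N(p(c(5))) - 49515) = 1/((-12922 - 182*(-1/2)) - 49515) = 1/((-12922 + 91) - 49515) = 1/(-12831 - 49515) = 1/(-62346) = -1/62346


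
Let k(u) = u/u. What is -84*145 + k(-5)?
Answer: -12179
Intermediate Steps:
k(u) = 1
-84*145 + k(-5) = -84*145 + 1 = -12180 + 1 = -12179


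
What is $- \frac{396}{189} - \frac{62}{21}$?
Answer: $- \frac{106}{21} \approx -5.0476$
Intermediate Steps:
$- \frac{396}{189} - \frac{62}{21} = \left(-396\right) \frac{1}{189} - \frac{62}{21} = - \frac{44}{21} - \frac{62}{21} = - \frac{106}{21}$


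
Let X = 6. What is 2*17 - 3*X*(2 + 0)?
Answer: -2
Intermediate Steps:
2*17 - 3*X*(2 + 0) = 2*17 - 18*(2 + 0) = 34 - 18*2 = 34 - 3*12 = 34 - 36 = -2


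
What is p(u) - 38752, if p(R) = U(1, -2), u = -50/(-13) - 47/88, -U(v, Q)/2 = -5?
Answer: -38742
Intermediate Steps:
U(v, Q) = 10 (U(v, Q) = -2*(-5) = 10)
u = 3789/1144 (u = -50*(-1/13) - 47*1/88 = 50/13 - 47/88 = 3789/1144 ≈ 3.3121)
p(R) = 10
p(u) - 38752 = 10 - 38752 = -38742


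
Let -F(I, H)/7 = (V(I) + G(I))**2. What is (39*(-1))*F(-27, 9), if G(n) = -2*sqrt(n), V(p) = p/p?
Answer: -29211 - 3276*I*sqrt(3) ≈ -29211.0 - 5674.2*I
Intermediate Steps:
V(p) = 1
F(I, H) = -7*(1 - 2*sqrt(I))**2
(39*(-1))*F(-27, 9) = (39*(-1))*(-7 - 28*(-27) + 28*sqrt(-27)) = -39*(-7 + 756 + 28*(3*I*sqrt(3))) = -39*(-7 + 756 + 84*I*sqrt(3)) = -39*(749 + 84*I*sqrt(3)) = -29211 - 3276*I*sqrt(3)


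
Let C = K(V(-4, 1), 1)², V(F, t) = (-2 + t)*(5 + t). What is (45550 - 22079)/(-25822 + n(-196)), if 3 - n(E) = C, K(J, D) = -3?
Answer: -23471/25828 ≈ -0.90874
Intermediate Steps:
C = 9 (C = (-3)² = 9)
n(E) = -6 (n(E) = 3 - 1*9 = 3 - 9 = -6)
(45550 - 22079)/(-25822 + n(-196)) = (45550 - 22079)/(-25822 - 6) = 23471/(-25828) = 23471*(-1/25828) = -23471/25828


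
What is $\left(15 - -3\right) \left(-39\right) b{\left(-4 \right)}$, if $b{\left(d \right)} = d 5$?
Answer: $14040$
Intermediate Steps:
$b{\left(d \right)} = 5 d$
$\left(15 - -3\right) \left(-39\right) b{\left(-4 \right)} = \left(15 - -3\right) \left(-39\right) 5 \left(-4\right) = \left(15 + 3\right) \left(-39\right) \left(-20\right) = 18 \left(-39\right) \left(-20\right) = \left(-702\right) \left(-20\right) = 14040$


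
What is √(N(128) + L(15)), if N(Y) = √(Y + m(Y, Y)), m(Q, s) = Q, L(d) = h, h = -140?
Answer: 2*I*√31 ≈ 11.136*I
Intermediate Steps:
L(d) = -140
N(Y) = √2*√Y (N(Y) = √(Y + Y) = √(2*Y) = √2*√Y)
√(N(128) + L(15)) = √(√2*√128 - 140) = √(√2*(8*√2) - 140) = √(16 - 140) = √(-124) = 2*I*√31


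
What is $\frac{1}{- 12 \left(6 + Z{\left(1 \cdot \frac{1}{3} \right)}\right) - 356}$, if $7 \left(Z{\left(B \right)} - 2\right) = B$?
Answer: $- \frac{7}{3168} \approx -0.0022096$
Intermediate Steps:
$Z{\left(B \right)} = 2 + \frac{B}{7}$
$\frac{1}{- 12 \left(6 + Z{\left(1 \cdot \frac{1}{3} \right)}\right) - 356} = \frac{1}{- 12 \left(6 + \left(2 + \frac{1 \cdot \frac{1}{3}}{7}\right)\right) - 356} = \frac{1}{- 12 \left(6 + \left(2 + \frac{1}{7} \cdot \frac{1}{3}\right)\right) - 356} = \frac{1}{- 12 \left(6 + \left(2 + \frac{1}{21}\right)\right) - 356} = \frac{1}{- 12 \left(6 + \frac{43}{21}\right) - 356} = \frac{1}{\left(-12\right) \frac{169}{21} - 356} = \frac{1}{- \frac{676}{7} - 356} = \frac{1}{- \frac{3168}{7}} = - \frac{7}{3168}$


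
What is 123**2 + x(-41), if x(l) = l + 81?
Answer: 15169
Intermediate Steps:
x(l) = 81 + l
123**2 + x(-41) = 123**2 + (81 - 41) = 15129 + 40 = 15169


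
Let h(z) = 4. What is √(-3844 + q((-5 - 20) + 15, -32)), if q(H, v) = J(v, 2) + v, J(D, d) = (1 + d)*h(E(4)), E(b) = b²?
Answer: 2*I*√966 ≈ 62.161*I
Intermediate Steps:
J(D, d) = 4 + 4*d (J(D, d) = (1 + d)*4 = 4 + 4*d)
q(H, v) = 12 + v (q(H, v) = (4 + 4*2) + v = (4 + 8) + v = 12 + v)
√(-3844 + q((-5 - 20) + 15, -32)) = √(-3844 + (12 - 32)) = √(-3844 - 20) = √(-3864) = 2*I*√966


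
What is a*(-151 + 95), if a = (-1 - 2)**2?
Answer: -504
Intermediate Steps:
a = 9 (a = (-3)**2 = 9)
a*(-151 + 95) = 9*(-151 + 95) = 9*(-56) = -504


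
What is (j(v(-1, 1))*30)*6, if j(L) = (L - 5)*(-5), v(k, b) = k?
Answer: 5400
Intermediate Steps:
j(L) = 25 - 5*L (j(L) = (-5 + L)*(-5) = 25 - 5*L)
(j(v(-1, 1))*30)*6 = ((25 - 5*(-1))*30)*6 = ((25 + 5)*30)*6 = (30*30)*6 = 900*6 = 5400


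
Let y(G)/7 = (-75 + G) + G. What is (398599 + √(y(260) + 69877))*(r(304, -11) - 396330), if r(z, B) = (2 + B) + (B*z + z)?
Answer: -159192070021 - 1597516*√4562 ≈ -1.5930e+11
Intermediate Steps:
y(G) = -525 + 14*G (y(G) = 7*((-75 + G) + G) = 7*(-75 + 2*G) = -525 + 14*G)
r(z, B) = 2 + B + z + B*z (r(z, B) = (2 + B) + (z + B*z) = 2 + B + z + B*z)
(398599 + √(y(260) + 69877))*(r(304, -11) - 396330) = (398599 + √((-525 + 14*260) + 69877))*((2 - 11 + 304 - 11*304) - 396330) = (398599 + √((-525 + 3640) + 69877))*((2 - 11 + 304 - 3344) - 396330) = (398599 + √(3115 + 69877))*(-3049 - 396330) = (398599 + √72992)*(-399379) = (398599 + 4*√4562)*(-399379) = -159192070021 - 1597516*√4562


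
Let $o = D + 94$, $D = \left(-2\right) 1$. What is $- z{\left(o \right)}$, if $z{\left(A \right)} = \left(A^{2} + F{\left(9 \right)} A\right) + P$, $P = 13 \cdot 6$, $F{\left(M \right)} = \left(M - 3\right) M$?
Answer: $-13510$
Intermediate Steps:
$F{\left(M \right)} = M \left(-3 + M\right)$ ($F{\left(M \right)} = \left(-3 + M\right) M = M \left(-3 + M\right)$)
$D = -2$
$P = 78$
$o = 92$ ($o = -2 + 94 = 92$)
$z{\left(A \right)} = 78 + A^{2} + 54 A$ ($z{\left(A \right)} = \left(A^{2} + 9 \left(-3 + 9\right) A\right) + 78 = \left(A^{2} + 9 \cdot 6 A\right) + 78 = \left(A^{2} + 54 A\right) + 78 = 78 + A^{2} + 54 A$)
$- z{\left(o \right)} = - (78 + 92^{2} + 54 \cdot 92) = - (78 + 8464 + 4968) = \left(-1\right) 13510 = -13510$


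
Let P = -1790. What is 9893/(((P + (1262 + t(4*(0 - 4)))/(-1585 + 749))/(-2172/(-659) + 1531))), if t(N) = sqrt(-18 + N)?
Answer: -6262161164114003148/739105167036121 + 4181179676674*I*sqrt(34)/739105167036121 ≈ -8472.6 + 0.032986*I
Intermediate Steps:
9893/(((P + (1262 + t(4*(0 - 4)))/(-1585 + 749))/(-2172/(-659) + 1531))) = 9893/(((-1790 + (1262 + sqrt(-18 + 4*(0 - 4)))/(-1585 + 749))/(-2172/(-659) + 1531))) = 9893/(((-1790 + (1262 + sqrt(-18 + 4*(-4)))/(-836))/(-2172*(-1/659) + 1531))) = 9893/(((-1790 + (1262 + sqrt(-18 - 16))*(-1/836))/(2172/659 + 1531))) = 9893/(((-1790 + (1262 + sqrt(-34))*(-1/836))/(1011101/659))) = 9893/(((-1790 + (1262 + I*sqrt(34))*(-1/836))*(659/1011101))) = 9893/(((-1790 + (-631/418 - I*sqrt(34)/836))*(659/1011101))) = 9893/(((-748851/418 - I*sqrt(34)/836)*(659/1011101))) = 9893/(-493492809/422640218 - 659*I*sqrt(34)/845280436)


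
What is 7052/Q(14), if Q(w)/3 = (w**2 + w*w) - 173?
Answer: 7052/657 ≈ 10.734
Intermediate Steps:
Q(w) = -519 + 6*w**2 (Q(w) = 3*((w**2 + w*w) - 173) = 3*((w**2 + w**2) - 173) = 3*(2*w**2 - 173) = 3*(-173 + 2*w**2) = -519 + 6*w**2)
7052/Q(14) = 7052/(-519 + 6*14**2) = 7052/(-519 + 6*196) = 7052/(-519 + 1176) = 7052/657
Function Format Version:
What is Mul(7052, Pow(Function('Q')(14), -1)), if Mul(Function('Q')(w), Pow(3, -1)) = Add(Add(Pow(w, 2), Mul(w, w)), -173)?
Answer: Rational(7052, 657) ≈ 10.734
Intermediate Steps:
Function('Q')(w) = Add(-519, Mul(6, Pow(w, 2))) (Function('Q')(w) = Mul(3, Add(Add(Pow(w, 2), Mul(w, w)), -173)) = Mul(3, Add(Add(Pow(w, 2), Pow(w, 2)), -173)) = Mul(3, Add(Mul(2, Pow(w, 2)), -173)) = Mul(3, Add(-173, Mul(2, Pow(w, 2)))) = Add(-519, Mul(6, Pow(w, 2))))
Mul(7052, Pow(Function('Q')(14), -1)) = Mul(7052, Pow(Add(-519, Mul(6, Pow(14, 2))), -1)) = Mul(7052, Pow(Add(-519, Mul(6, 196)), -1)) = Mul(7052, Pow(Add(-519, 1176), -1)) = Mul(7052, Pow(657, -1)) = Mul(7052, Rational(1, 657)) = Rational(7052, 657)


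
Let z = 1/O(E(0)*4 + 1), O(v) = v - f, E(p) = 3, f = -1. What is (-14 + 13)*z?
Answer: -1/14 ≈ -0.071429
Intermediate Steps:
O(v) = 1 + v (O(v) = v - 1*(-1) = v + 1 = 1 + v)
z = 1/14 (z = 1/(1 + (3*4 + 1)) = 1/(1 + (12 + 1)) = 1/(1 + 13) = 1/14 ≈ 0.071429)
(-14 + 13)*z = (-14 + 13)*(1/14) = -1*1/14 = -1/14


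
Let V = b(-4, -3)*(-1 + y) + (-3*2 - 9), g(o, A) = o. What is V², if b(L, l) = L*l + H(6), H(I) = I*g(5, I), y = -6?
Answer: 95481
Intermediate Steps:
H(I) = 5*I (H(I) = I*5 = 5*I)
b(L, l) = 30 + L*l (b(L, l) = L*l + 5*6 = L*l + 30 = 30 + L*l)
V = -309 (V = (30 - 4*(-3))*(-1 - 6) + (-3*2 - 9) = (30 + 12)*(-7) + (-6 - 9) = 42*(-7) - 15 = -294 - 15 = -309)
V² = (-309)² = 95481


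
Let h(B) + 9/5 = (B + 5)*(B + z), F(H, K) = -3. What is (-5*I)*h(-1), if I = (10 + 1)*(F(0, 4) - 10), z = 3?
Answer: 4433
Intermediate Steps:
I = -143 (I = (10 + 1)*(-3 - 10) = 11*(-13) = -143)
h(B) = -9/5 + (3 + B)*(5 + B) (h(B) = -9/5 + (B + 5)*(B + 3) = -9/5 + (5 + B)*(3 + B) = -9/5 + (3 + B)*(5 + B))
(-5*I)*h(-1) = (-5*(-143))*(66/5 + (-1)² + 8*(-1)) = 715*(66/5 + 1 - 8) = 715*(31/5) = 4433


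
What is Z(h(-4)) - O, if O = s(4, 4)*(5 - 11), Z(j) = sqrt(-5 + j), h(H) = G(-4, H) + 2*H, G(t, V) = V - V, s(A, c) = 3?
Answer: 18 + I*sqrt(13) ≈ 18.0 + 3.6056*I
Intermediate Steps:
G(t, V) = 0
h(H) = 2*H (h(H) = 0 + 2*H = 2*H)
O = -18 (O = 3*(5 - 11) = 3*(-6) = -18)
Z(h(-4)) - O = sqrt(-5 + 2*(-4)) - 1*(-18) = sqrt(-5 - 8) + 18 = sqrt(-13) + 18 = I*sqrt(13) + 18 = 18 + I*sqrt(13)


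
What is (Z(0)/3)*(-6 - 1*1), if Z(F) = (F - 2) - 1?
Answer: 7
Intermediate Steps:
Z(F) = -3 + F (Z(F) = (-2 + F) - 1 = -3 + F)
(Z(0)/3)*(-6 - 1*1) = ((-3 + 0)/3)*(-6 - 1*1) = (-3*⅓)*(-6 - 1) = -1*(-7) = 7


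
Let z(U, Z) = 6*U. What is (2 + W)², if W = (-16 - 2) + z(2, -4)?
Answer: 16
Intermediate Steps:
W = -6 (W = (-16 - 2) + 6*2 = -18 + 12 = -6)
(2 + W)² = (2 - 6)² = (-4)² = 16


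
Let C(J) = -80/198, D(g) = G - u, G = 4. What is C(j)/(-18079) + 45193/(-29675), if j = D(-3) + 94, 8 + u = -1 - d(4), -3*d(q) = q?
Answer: -80886193453/53112938175 ≈ -1.5229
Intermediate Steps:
d(q) = -q/3
u = -23/3 (u = -8 + (-1 - (-1)*4/3) = -8 + (-1 - 1*(-4/3)) = -8 + (-1 + 4/3) = -8 + ⅓ = -23/3 ≈ -7.6667)
D(g) = 35/3 (D(g) = 4 - 1*(-23/3) = 4 + 23/3 = 35/3)
j = 317/3 (j = 35/3 + 94 = 317/3 ≈ 105.67)
C(J) = -40/99 (C(J) = -80*1/198 = -40/99)
C(j)/(-18079) + 45193/(-29675) = -40/99/(-18079) + 45193/(-29675) = -40/99*(-1/18079) + 45193*(-1/29675) = 40/1789821 - 45193/29675 = -80886193453/53112938175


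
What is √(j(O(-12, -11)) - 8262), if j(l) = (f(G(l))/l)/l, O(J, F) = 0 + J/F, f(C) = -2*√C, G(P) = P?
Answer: √(-297432 - 11*√33)/6 ≈ 90.905*I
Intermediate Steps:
O(J, F) = J/F
j(l) = -2/l^(3/2) (j(l) = ((-2*√l)/l)/l = (-2/√l)/l = -2/l^(3/2))
√(j(O(-12, -11)) - 8262) = √(-2*√3/(72*(-1/(-11))^(3/2)) - 8262) = √(-2*11*√33/72 - 8262) = √(-11*√33/36 - 8262) = √(-8262 - 11*√33/36)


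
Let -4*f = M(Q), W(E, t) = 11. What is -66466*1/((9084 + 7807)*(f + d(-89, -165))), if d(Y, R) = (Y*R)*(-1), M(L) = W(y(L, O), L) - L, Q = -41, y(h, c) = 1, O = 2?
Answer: 33233/124131959 ≈ 0.00026772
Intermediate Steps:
M(L) = 11 - L
f = -13 (f = -(11 - 1*(-41))/4 = -(11 + 41)/4 = -¼*52 = -13)
d(Y, R) = -R*Y (d(Y, R) = (R*Y)*(-1) = -R*Y)
-66466*1/((9084 + 7807)*(f + d(-89, -165))) = -66466*1/((-13 - 1*(-165)*(-89))*(9084 + 7807)) = -66466*1/(16891*(-13 - 14685)) = -66466/((-14698*16891)) = -66466/(-248263918) = -66466*(-1/248263918) = 33233/124131959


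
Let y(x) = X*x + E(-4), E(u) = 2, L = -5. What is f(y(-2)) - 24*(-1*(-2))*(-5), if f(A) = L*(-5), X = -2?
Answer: 265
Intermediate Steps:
y(x) = 2 - 2*x (y(x) = -2*x + 2 = 2 - 2*x)
f(A) = 25 (f(A) = -5*(-5) = 25)
f(y(-2)) - 24*(-1*(-2))*(-5) = 25 - 24*(-1*(-2))*(-5) = 25 - 48*(-5) = 25 - 24*(-10) = 25 + 240 = 265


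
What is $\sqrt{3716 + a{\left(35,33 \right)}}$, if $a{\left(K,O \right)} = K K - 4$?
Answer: $\sqrt{4937} \approx 70.264$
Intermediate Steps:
$a{\left(K,O \right)} = -4 + K^{2}$ ($a{\left(K,O \right)} = K^{2} - 4 = -4 + K^{2}$)
$\sqrt{3716 + a{\left(35,33 \right)}} = \sqrt{3716 - \left(4 - 35^{2}\right)} = \sqrt{3716 + \left(-4 + 1225\right)} = \sqrt{3716 + 1221} = \sqrt{4937}$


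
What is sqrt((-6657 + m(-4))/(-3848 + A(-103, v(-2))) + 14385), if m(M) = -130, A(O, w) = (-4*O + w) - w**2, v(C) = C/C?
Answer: sqrt(42463502773)/1718 ≈ 119.95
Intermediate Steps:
v(C) = 1
A(O, w) = w - w**2 - 4*O (A(O, w) = (w - 4*O) - w**2 = w - w**2 - 4*O)
sqrt((-6657 + m(-4))/(-3848 + A(-103, v(-2))) + 14385) = sqrt((-6657 - 130)/(-3848 + (1 - 1*1**2 - 4*(-103))) + 14385) = sqrt(-6787/(-3848 + (1 - 1*1 + 412)) + 14385) = sqrt(-6787/(-3848 + (1 - 1 + 412)) + 14385) = sqrt(-6787/(-3848 + 412) + 14385) = sqrt(-6787/(-3436) + 14385) = sqrt(-6787*(-1/3436) + 14385) = sqrt(6787/3436 + 14385) = sqrt(49433647/3436) = sqrt(42463502773)/1718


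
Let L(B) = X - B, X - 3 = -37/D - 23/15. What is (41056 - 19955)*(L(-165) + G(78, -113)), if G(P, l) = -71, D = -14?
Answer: 434743903/210 ≈ 2.0702e+6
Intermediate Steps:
X = 863/210 (X = 3 + (-37/(-14) - 23/15) = 3 + (-37*(-1/14) - 23*1/15) = 3 + (37/14 - 23/15) = 3 + 233/210 = 863/210 ≈ 4.1095)
L(B) = 863/210 - B
(41056 - 19955)*(L(-165) + G(78, -113)) = (41056 - 19955)*((863/210 - 1*(-165)) - 71) = 21101*((863/210 + 165) - 71) = 21101*(35513/210 - 71) = 21101*(20603/210) = 434743903/210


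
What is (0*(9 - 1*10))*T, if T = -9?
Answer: 0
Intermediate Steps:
(0*(9 - 1*10))*T = (0*(9 - 1*10))*(-9) = (0*(9 - 10))*(-9) = (0*(-1))*(-9) = 0*(-9) = 0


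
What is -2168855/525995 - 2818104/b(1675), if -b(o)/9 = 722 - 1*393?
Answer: 98392442255/103831413 ≈ 947.62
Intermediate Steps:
b(o) = -2961 (b(o) = -9*(722 - 1*393) = -9*(722 - 393) = -9*329 = -2961)
-2168855/525995 - 2818104/b(1675) = -2168855/525995 - 2818104/(-2961) = -2168855*1/525995 - 2818104*(-1/2961) = -433771/105199 + 939368/987 = 98392442255/103831413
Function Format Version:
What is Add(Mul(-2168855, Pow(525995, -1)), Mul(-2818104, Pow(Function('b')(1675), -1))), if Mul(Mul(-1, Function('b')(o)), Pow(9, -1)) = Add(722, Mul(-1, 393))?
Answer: Rational(98392442255, 103831413) ≈ 947.62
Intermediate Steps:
Function('b')(o) = -2961 (Function('b')(o) = Mul(-9, Add(722, Mul(-1, 393))) = Mul(-9, Add(722, -393)) = Mul(-9, 329) = -2961)
Add(Mul(-2168855, Pow(525995, -1)), Mul(-2818104, Pow(Function('b')(1675), -1))) = Add(Mul(-2168855, Pow(525995, -1)), Mul(-2818104, Pow(-2961, -1))) = Add(Mul(-2168855, Rational(1, 525995)), Mul(-2818104, Rational(-1, 2961))) = Add(Rational(-433771, 105199), Rational(939368, 987)) = Rational(98392442255, 103831413)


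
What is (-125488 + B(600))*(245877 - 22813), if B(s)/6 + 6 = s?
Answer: -27196855136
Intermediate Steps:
B(s) = -36 + 6*s
(-125488 + B(600))*(245877 - 22813) = (-125488 + (-36 + 6*600))*(245877 - 22813) = (-125488 + (-36 + 3600))*223064 = (-125488 + 3564)*223064 = -121924*223064 = -27196855136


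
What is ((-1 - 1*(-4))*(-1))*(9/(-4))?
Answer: 27/4 ≈ 6.7500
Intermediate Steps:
((-1 - 1*(-4))*(-1))*(9/(-4)) = ((-1 + 4)*(-1))*(9*(-¼)) = (3*(-1))*(-9/4) = -3*(-9/4) = 27/4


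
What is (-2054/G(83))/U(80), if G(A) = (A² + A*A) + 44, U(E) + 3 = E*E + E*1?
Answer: -1027/44762547 ≈ -2.2943e-5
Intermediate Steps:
U(E) = -3 + E + E² (U(E) = -3 + (E*E + E*1) = -3 + (E² + E) = -3 + (E + E²) = -3 + E + E²)
G(A) = 44 + 2*A² (G(A) = (A² + A²) + 44 = 2*A² + 44 = 44 + 2*A²)
(-2054/G(83))/U(80) = (-2054/(44 + 2*83²))/(-3 + 80 + 80²) = (-2054/(44 + 2*6889))/(-3 + 80 + 6400) = -2054/(44 + 13778)/6477 = -2054/13822*(1/6477) = -2054*1/13822*(1/6477) = -1027/6911*1/6477 = -1027/44762547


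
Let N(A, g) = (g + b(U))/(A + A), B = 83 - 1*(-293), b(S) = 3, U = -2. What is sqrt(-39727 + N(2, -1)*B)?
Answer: I*sqrt(39539) ≈ 198.84*I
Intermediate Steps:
B = 376 (B = 83 + 293 = 376)
N(A, g) = (3 + g)/(2*A) (N(A, g) = (g + 3)/(A + A) = (3 + g)/((2*A)) = (3 + g)*(1/(2*A)) = (3 + g)/(2*A))
sqrt(-39727 + N(2, -1)*B) = sqrt(-39727 + ((1/2)*(3 - 1)/2)*376) = sqrt(-39727 + ((1/2)*(1/2)*2)*376) = sqrt(-39727 + (1/2)*376) = sqrt(-39727 + 188) = sqrt(-39539) = I*sqrt(39539)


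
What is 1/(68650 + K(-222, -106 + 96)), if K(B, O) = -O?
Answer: 1/68660 ≈ 1.4565e-5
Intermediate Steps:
1/(68650 + K(-222, -106 + 96)) = 1/(68650 - (-106 + 96)) = 1/(68650 - 1*(-10)) = 1/(68650 + 10) = 1/68660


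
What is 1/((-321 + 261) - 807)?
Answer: -1/867 ≈ -0.0011534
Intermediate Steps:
1/((-321 + 261) - 807) = 1/(-60 - 807) = 1/(-867) = -1/867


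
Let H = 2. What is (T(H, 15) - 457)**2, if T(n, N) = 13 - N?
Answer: 210681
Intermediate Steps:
(T(H, 15) - 457)**2 = ((13 - 1*15) - 457)**2 = ((13 - 15) - 457)**2 = (-2 - 457)**2 = (-459)**2 = 210681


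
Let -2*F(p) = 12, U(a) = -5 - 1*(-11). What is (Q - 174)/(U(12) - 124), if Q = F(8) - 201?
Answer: 381/118 ≈ 3.2288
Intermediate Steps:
U(a) = 6 (U(a) = -5 + 11 = 6)
F(p) = -6 (F(p) = -1/2*12 = -6)
Q = -207 (Q = -6 - 201 = -207)
(Q - 174)/(U(12) - 124) = (-207 - 174)/(6 - 124) = -381/(-118) = -381*(-1/118) = 381/118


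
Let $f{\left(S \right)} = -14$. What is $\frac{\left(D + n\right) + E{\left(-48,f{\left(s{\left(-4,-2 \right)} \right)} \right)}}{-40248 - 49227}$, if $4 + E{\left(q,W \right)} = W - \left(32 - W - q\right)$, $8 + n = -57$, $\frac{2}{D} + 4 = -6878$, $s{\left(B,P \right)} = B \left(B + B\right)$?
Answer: $\frac{609058}{307883475} \approx 0.0019782$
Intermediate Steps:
$s{\left(B,P \right)} = 2 B^{2}$ ($s{\left(B,P \right)} = B 2 B = 2 B^{2}$)
$D = - \frac{1}{3441}$ ($D = \frac{2}{-4 - 6878} = \frac{2}{-6882} = 2 \left(- \frac{1}{6882}\right) = - \frac{1}{3441} \approx -0.00029061$)
$n = -65$ ($n = -8 - 57 = -65$)
$E{\left(q,W \right)} = -36 + q + 2 W$ ($E{\left(q,W \right)} = -4 - \left(32 - q - 2 W\right) = -4 + \left(W + \left(-32 + W + q\right)\right) = -4 + \left(-32 + q + 2 W\right) = -36 + q + 2 W$)
$\frac{\left(D + n\right) + E{\left(-48,f{\left(s{\left(-4,-2 \right)} \right)} \right)}}{-40248 - 49227} = \frac{\left(- \frac{1}{3441} - 65\right) - 112}{-40248 - 49227} = \frac{- \frac{223666}{3441} - 112}{-89475} = \left(- \frac{223666}{3441} - 112\right) \left(- \frac{1}{89475}\right) = \left(- \frac{609058}{3441}\right) \left(- \frac{1}{89475}\right) = \frac{609058}{307883475}$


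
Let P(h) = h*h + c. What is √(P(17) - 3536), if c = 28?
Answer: I*√3219 ≈ 56.736*I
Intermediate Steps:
P(h) = 28 + h² (P(h) = h*h + 28 = h² + 28 = 28 + h²)
√(P(17) - 3536) = √((28 + 17²) - 3536) = √((28 + 289) - 3536) = √(317 - 3536) = √(-3219) = I*√3219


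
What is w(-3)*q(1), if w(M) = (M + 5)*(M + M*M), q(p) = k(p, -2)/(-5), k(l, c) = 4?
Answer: -48/5 ≈ -9.6000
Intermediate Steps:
q(p) = -⅘ (q(p) = 4/(-5) = 4*(-⅕) = -⅘)
w(M) = (5 + M)*(M + M²)
w(-3)*q(1) = -3*(5 + (-3)² + 6*(-3))*(-⅘) = -3*(5 + 9 - 18)*(-⅘) = -3*(-4)*(-⅘) = 12*(-⅘) = -48/5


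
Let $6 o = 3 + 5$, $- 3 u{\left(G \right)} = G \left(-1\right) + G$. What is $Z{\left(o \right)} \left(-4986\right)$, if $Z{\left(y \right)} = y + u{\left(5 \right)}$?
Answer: $-6648$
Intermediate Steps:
$u{\left(G \right)} = 0$ ($u{\left(G \right)} = - \frac{G \left(-1\right) + G}{3} = - \frac{- G + G}{3} = \left(- \frac{1}{3}\right) 0 = 0$)
$o = \frac{4}{3}$ ($o = \frac{3 + 5}{6} = \frac{1}{6} \cdot 8 = \frac{4}{3} \approx 1.3333$)
$Z{\left(y \right)} = y$ ($Z{\left(y \right)} = y + 0 = y$)
$Z{\left(o \right)} \left(-4986\right) = \frac{4}{3} \left(-4986\right) = -6648$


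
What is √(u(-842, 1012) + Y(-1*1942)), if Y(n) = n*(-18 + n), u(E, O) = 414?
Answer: √3806734 ≈ 1951.1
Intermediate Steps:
√(u(-842, 1012) + Y(-1*1942)) = √(414 + (-1*1942)*(-18 - 1*1942)) = √(414 - 1942*(-18 - 1942)) = √(414 - 1942*(-1960)) = √(414 + 3806320) = √3806734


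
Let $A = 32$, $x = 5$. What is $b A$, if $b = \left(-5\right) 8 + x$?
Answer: $-1120$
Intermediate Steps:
$b = -35$ ($b = \left(-5\right) 8 + 5 = -40 + 5 = -35$)
$b A = \left(-35\right) 32 = -1120$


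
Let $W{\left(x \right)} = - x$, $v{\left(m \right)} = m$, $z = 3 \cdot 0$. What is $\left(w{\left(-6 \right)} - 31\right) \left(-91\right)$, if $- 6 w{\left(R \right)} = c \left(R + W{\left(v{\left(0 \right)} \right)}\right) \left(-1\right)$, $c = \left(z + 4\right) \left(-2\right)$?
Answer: $2093$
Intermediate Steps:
$z = 0$
$c = -8$ ($c = \left(0 + 4\right) \left(-2\right) = 4 \left(-2\right) = -8$)
$w{\left(R \right)} = - \frac{4 R}{3}$ ($w{\left(R \right)} = - \frac{\left(-8\right) \left(R - 0\right) \left(-1\right)}{6} = - \frac{\left(-8\right) \left(R + 0\right) \left(-1\right)}{6} = - \frac{\left(-8\right) R \left(-1\right)}{6} = - \frac{\left(-8\right) \left(- R\right)}{6} = - \frac{8 R}{6} = - \frac{4 R}{3}$)
$\left(w{\left(-6 \right)} - 31\right) \left(-91\right) = \left(\left(- \frac{4}{3}\right) \left(-6\right) - 31\right) \left(-91\right) = \left(8 - 31\right) \left(-91\right) = \left(-23\right) \left(-91\right) = 2093$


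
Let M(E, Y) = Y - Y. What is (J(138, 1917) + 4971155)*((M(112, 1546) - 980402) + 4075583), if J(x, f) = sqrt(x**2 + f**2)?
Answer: 15386624504055 + 9285543*sqrt(410437) ≈ 1.5393e+13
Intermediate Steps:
M(E, Y) = 0
J(x, f) = sqrt(f**2 + x**2)
(J(138, 1917) + 4971155)*((M(112, 1546) - 980402) + 4075583) = (sqrt(1917**2 + 138**2) + 4971155)*((0 - 980402) + 4075583) = (sqrt(3674889 + 19044) + 4971155)*(-980402 + 4075583) = (sqrt(3693933) + 4971155)*3095181 = (3*sqrt(410437) + 4971155)*3095181 = (4971155 + 3*sqrt(410437))*3095181 = 15386624504055 + 9285543*sqrt(410437)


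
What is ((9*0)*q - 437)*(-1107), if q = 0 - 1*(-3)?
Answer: 483759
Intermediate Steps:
q = 3 (q = 0 + 3 = 3)
((9*0)*q - 437)*(-1107) = ((9*0)*3 - 437)*(-1107) = (0*3 - 437)*(-1107) = (0 - 437)*(-1107) = -437*(-1107) = 483759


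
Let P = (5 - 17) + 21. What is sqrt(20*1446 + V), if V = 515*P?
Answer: sqrt(33555) ≈ 183.18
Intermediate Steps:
P = 9 (P = -12 + 21 = 9)
V = 4635 (V = 515*9 = 4635)
sqrt(20*1446 + V) = sqrt(20*1446 + 4635) = sqrt(28920 + 4635) = sqrt(33555)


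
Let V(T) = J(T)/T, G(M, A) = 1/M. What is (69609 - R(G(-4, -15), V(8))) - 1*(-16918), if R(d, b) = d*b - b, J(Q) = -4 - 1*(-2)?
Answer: 1384427/16 ≈ 86527.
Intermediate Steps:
J(Q) = -2 (J(Q) = -4 + 2 = -2)
V(T) = -2/T
R(d, b) = -b + b*d (R(d, b) = b*d - b = -b + b*d)
(69609 - R(G(-4, -15), V(8))) - 1*(-16918) = (69609 - (-2/8)*(-1 + 1/(-4))) - 1*(-16918) = (69609 - (-2*1/8)*(-1 - 1/4)) + 16918 = (69609 - (-1)*(-5)/(4*4)) + 16918 = (69609 - 1*5/16) + 16918 = (69609 - 5/16) + 16918 = 1113739/16 + 16918 = 1384427/16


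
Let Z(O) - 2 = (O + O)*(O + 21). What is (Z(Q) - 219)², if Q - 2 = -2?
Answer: 47089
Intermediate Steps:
Q = 0 (Q = 2 - 2 = 0)
Z(O) = 2 + 2*O*(21 + O) (Z(O) = 2 + (O + O)*(O + 21) = 2 + (2*O)*(21 + O) = 2 + 2*O*(21 + O))
(Z(Q) - 219)² = ((2 + 2*0² + 42*0) - 219)² = ((2 + 2*0 + 0) - 219)² = ((2 + 0 + 0) - 219)² = (2 - 219)² = (-217)² = 47089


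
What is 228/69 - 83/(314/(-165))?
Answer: 338849/7222 ≈ 46.919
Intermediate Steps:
228/69 - 83/(314/(-165)) = 228*(1/69) - 83/(314*(-1/165)) = 76/23 - 83/(-314/165) = 76/23 - 83*(-165/314) = 76/23 + 13695/314 = 338849/7222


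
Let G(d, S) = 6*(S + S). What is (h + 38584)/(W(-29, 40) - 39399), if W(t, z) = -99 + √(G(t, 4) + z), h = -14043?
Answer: -484660209/780045958 - 24541*√22/780045958 ≈ -0.62147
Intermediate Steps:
G(d, S) = 12*S (G(d, S) = 6*(2*S) = 12*S)
W(t, z) = -99 + √(48 + z) (W(t, z) = -99 + √(12*4 + z) = -99 + √(48 + z))
(h + 38584)/(W(-29, 40) - 39399) = (-14043 + 38584)/((-99 + √(48 + 40)) - 39399) = 24541/((-99 + √88) - 39399) = 24541/((-99 + 2*√22) - 39399) = 24541/(-39498 + 2*√22)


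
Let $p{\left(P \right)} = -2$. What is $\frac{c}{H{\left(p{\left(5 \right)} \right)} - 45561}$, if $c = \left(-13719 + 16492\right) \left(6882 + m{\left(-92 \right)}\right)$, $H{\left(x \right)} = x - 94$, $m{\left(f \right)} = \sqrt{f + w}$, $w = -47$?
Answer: $- \frac{6361262}{15219} - \frac{2773 i \sqrt{139}}{45657} \approx -417.98 - 0.71606 i$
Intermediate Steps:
$m{\left(f \right)} = \sqrt{-47 + f}$ ($m{\left(f \right)} = \sqrt{f - 47} = \sqrt{-47 + f}$)
$H{\left(x \right)} = -94 + x$
$c = 19083786 + 2773 i \sqrt{139}$ ($c = \left(-13719 + 16492\right) \left(6882 + \sqrt{-47 - 92}\right) = 2773 \left(6882 + \sqrt{-139}\right) = 2773 \left(6882 + i \sqrt{139}\right) = 19083786 + 2773 i \sqrt{139} \approx 1.9084 \cdot 10^{7} + 32693.0 i$)
$\frac{c}{H{\left(p{\left(5 \right)} \right)} - 45561} = \frac{19083786 + 2773 i \sqrt{139}}{\left(-94 - 2\right) - 45561} = \frac{19083786 + 2773 i \sqrt{139}}{-96 - 45561} = \frac{19083786 + 2773 i \sqrt{139}}{-45657} = \left(19083786 + 2773 i \sqrt{139}\right) \left(- \frac{1}{45657}\right) = - \frac{6361262}{15219} - \frac{2773 i \sqrt{139}}{45657}$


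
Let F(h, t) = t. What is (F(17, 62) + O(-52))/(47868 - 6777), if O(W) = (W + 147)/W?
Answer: 1043/712244 ≈ 0.0014644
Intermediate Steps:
O(W) = (147 + W)/W
(F(17, 62) + O(-52))/(47868 - 6777) = (62 + (147 - 52)/(-52))/(47868 - 6777) = (62 - 1/52*95)/41091 = (62 - 95/52)*(1/41091) = (3129/52)*(1/41091) = 1043/712244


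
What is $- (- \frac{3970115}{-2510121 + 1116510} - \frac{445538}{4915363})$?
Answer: $- \frac{18893649719027}{6850103945793} \approx -2.7582$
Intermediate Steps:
$- (- \frac{3970115}{-2510121 + 1116510} - \frac{445538}{4915363}) = - (- \frac{3970115}{-1393611} - \frac{445538}{4915363}) = - (\left(-3970115\right) \left(- \frac{1}{1393611}\right) - \frac{445538}{4915363}) = - (\frac{3970115}{1393611} - \frac{445538}{4915363}) = \left(-1\right) \frac{18893649719027}{6850103945793} = - \frac{18893649719027}{6850103945793}$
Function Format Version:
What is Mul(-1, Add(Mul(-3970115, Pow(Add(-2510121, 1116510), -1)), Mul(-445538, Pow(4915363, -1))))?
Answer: Rational(-18893649719027, 6850103945793) ≈ -2.7582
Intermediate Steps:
Mul(-1, Add(Mul(-3970115, Pow(Add(-2510121, 1116510), -1)), Mul(-445538, Pow(4915363, -1)))) = Mul(-1, Add(Mul(-3970115, Pow(-1393611, -1)), Mul(-445538, Rational(1, 4915363)))) = Mul(-1, Add(Mul(-3970115, Rational(-1, 1393611)), Rational(-445538, 4915363))) = Mul(-1, Add(Rational(3970115, 1393611), Rational(-445538, 4915363))) = Mul(-1, Rational(18893649719027, 6850103945793)) = Rational(-18893649719027, 6850103945793)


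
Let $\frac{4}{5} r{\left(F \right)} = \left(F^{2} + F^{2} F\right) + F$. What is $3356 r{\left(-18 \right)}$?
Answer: $-23181570$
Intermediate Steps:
$r{\left(F \right)} = \frac{5 F}{4} + \frac{5 F^{2}}{4} + \frac{5 F^{3}}{4}$ ($r{\left(F \right)} = \frac{5 \left(\left(F^{2} + F^{2} F\right) + F\right)}{4} = \frac{5 \left(\left(F^{2} + F^{3}\right) + F\right)}{4} = \frac{5 \left(F + F^{2} + F^{3}\right)}{4} = \frac{5 F}{4} + \frac{5 F^{2}}{4} + \frac{5 F^{3}}{4}$)
$3356 r{\left(-18 \right)} = 3356 \cdot \frac{5}{4} \left(-18\right) \left(1 - 18 + \left(-18\right)^{2}\right) = 3356 \cdot \frac{5}{4} \left(-18\right) \left(1 - 18 + 324\right) = 3356 \cdot \frac{5}{4} \left(-18\right) 307 = 3356 \left(- \frac{13815}{2}\right) = -23181570$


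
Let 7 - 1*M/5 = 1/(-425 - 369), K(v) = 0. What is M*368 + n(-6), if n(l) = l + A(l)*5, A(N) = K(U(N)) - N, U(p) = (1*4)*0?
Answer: 5123808/397 ≈ 12906.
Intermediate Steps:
U(p) = 0 (U(p) = 4*0 = 0)
M = 27795/794 (M = 35 - 5/(-425 - 369) = 35 - 5/(-794) = 35 - 5*(-1/794) = 35 + 5/794 = 27795/794 ≈ 35.006)
A(N) = -N (A(N) = 0 - N = -N)
n(l) = -4*l (n(l) = l - l*5 = l - 5*l = -4*l)
M*368 + n(-6) = (27795/794)*368 - 4*(-6) = 5114280/397 + 24 = 5123808/397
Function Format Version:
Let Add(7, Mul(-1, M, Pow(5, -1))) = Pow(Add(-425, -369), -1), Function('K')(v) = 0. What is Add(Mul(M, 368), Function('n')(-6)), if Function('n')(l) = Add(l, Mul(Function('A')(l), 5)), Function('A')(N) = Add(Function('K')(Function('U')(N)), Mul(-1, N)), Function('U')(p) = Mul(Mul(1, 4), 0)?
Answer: Rational(5123808, 397) ≈ 12906.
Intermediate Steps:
Function('U')(p) = 0 (Function('U')(p) = Mul(4, 0) = 0)
M = Rational(27795, 794) (M = Add(35, Mul(-5, Pow(Add(-425, -369), -1))) = Add(35, Mul(-5, Pow(-794, -1))) = Add(35, Mul(-5, Rational(-1, 794))) = Add(35, Rational(5, 794)) = Rational(27795, 794) ≈ 35.006)
Function('A')(N) = Mul(-1, N) (Function('A')(N) = Add(0, Mul(-1, N)) = Mul(-1, N))
Function('n')(l) = Mul(-4, l) (Function('n')(l) = Add(l, Mul(Mul(-1, l), 5)) = Add(l, Mul(-5, l)) = Mul(-4, l))
Add(Mul(M, 368), Function('n')(-6)) = Add(Mul(Rational(27795, 794), 368), Mul(-4, -6)) = Add(Rational(5114280, 397), 24) = Rational(5123808, 397)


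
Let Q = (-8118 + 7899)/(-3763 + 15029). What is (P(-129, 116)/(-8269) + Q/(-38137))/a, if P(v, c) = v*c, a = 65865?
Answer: 2143101996333/78001455575930590 ≈ 2.7475e-5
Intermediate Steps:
P(v, c) = c*v
Q = -219/11266 ≈ -0.019439
(P(-129, 116)/(-8269) + Q/(-38137))/a = ((116*(-129))/(-8269) - 219/11266/(-38137))/65865 = (-14964*(-1/8269) - 219/11266*(-1/38137))*(1/65865) = (14964/8269 + 219/429651442)*(1/65865) = (6429305988999/3552787773898)*(1/65865) = 2143101996333/78001455575930590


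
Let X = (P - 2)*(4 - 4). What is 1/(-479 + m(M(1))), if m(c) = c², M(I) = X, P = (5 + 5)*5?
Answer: -1/479 ≈ -0.0020877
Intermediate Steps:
P = 50 (P = 10*5 = 50)
X = 0 (X = (50 - 2)*(4 - 4) = 48*0 = 0)
M(I) = 0
1/(-479 + m(M(1))) = 1/(-479 + 0²) = 1/(-479 + 0) = 1/(-479) = -1/479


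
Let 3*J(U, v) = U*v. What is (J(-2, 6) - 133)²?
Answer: 18769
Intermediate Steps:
J(U, v) = U*v/3 (J(U, v) = (U*v)/3 = U*v/3)
(J(-2, 6) - 133)² = ((⅓)*(-2)*6 - 133)² = (-4 - 133)² = (-137)² = 18769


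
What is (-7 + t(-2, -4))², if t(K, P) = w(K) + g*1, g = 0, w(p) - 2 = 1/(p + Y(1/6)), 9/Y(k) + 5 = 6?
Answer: 1156/49 ≈ 23.592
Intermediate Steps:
Y(k) = 9 (Y(k) = 9/(-5 + 6) = 9/1 = 9*1 = 9)
w(p) = 2 + 1/(9 + p) (w(p) = 2 + 1/(p + 9) = 2 + 1/(9 + p))
t(K, P) = (19 + 2*K)/(9 + K) (t(K, P) = (19 + 2*K)/(9 + K) + 0*1 = (19 + 2*K)/(9 + K) + 0 = (19 + 2*K)/(9 + K))
(-7 + t(-2, -4))² = (-7 + (19 + 2*(-2))/(9 - 2))² = (-7 + (19 - 4)/7)² = (-7 + (⅐)*15)² = (-7 + 15/7)² = (-34/7)² = 1156/49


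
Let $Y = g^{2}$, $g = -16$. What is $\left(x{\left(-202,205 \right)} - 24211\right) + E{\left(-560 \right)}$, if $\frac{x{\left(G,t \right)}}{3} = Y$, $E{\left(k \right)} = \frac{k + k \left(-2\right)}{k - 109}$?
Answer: $- \frac{15683927}{669} \approx -23444.0$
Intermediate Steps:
$E{\left(k \right)} = - \frac{k}{-109 + k}$ ($E{\left(k \right)} = \frac{k - 2 k}{-109 + k} = \frac{\left(-1\right) k}{-109 + k} = - \frac{k}{-109 + k}$)
$Y = 256$ ($Y = \left(-16\right)^{2} = 256$)
$x{\left(G,t \right)} = 768$ ($x{\left(G,t \right)} = 3 \cdot 256 = 768$)
$\left(x{\left(-202,205 \right)} - 24211\right) + E{\left(-560 \right)} = \left(768 - 24211\right) - - \frac{560}{-109 - 560} = -23443 - - \frac{560}{-669} = -23443 - \left(-560\right) \left(- \frac{1}{669}\right) = -23443 - \frac{560}{669} = - \frac{15683927}{669}$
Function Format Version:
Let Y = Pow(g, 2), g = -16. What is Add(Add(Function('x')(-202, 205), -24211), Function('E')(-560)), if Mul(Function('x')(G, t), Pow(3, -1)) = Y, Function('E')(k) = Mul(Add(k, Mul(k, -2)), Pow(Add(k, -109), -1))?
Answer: Rational(-15683927, 669) ≈ -23444.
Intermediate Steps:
Function('E')(k) = Mul(-1, k, Pow(Add(-109, k), -1)) (Function('E')(k) = Mul(Add(k, Mul(-2, k)), Pow(Add(-109, k), -1)) = Mul(Mul(-1, k), Pow(Add(-109, k), -1)) = Mul(-1, k, Pow(Add(-109, k), -1)))
Y = 256 (Y = Pow(-16, 2) = 256)
Function('x')(G, t) = 768 (Function('x')(G, t) = Mul(3, 256) = 768)
Add(Add(Function('x')(-202, 205), -24211), Function('E')(-560)) = Add(Add(768, -24211), Mul(-1, -560, Pow(Add(-109, -560), -1))) = Add(-23443, Mul(-1, -560, Pow(-669, -1))) = Add(-23443, Mul(-1, -560, Rational(-1, 669))) = Add(-23443, Rational(-560, 669)) = Rational(-15683927, 669)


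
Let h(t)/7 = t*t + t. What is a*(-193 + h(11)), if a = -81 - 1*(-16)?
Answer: -47515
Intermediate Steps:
h(t) = 7*t + 7*t**2 (h(t) = 7*(t*t + t) = 7*(t**2 + t) = 7*(t + t**2) = 7*t + 7*t**2)
a = -65 (a = -81 + 16 = -65)
a*(-193 + h(11)) = -65*(-193 + 7*11*(1 + 11)) = -65*(-193 + 7*11*12) = -65*(-193 + 924) = -65*731 = -47515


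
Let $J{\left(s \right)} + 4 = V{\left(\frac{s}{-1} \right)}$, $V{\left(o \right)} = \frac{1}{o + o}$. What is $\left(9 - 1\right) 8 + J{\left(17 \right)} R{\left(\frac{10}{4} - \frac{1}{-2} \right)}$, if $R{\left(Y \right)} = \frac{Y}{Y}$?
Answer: $\frac{2039}{34} \approx 59.971$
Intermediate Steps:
$V{\left(o \right)} = \frac{1}{2 o}$
$J{\left(s \right)} = -4 - \frac{1}{2 s}$ ($J{\left(s \right)} = -4 + \frac{1}{2 \frac{s}{-1}} = -4 + \frac{1}{2 s \left(-1\right)} = -4 + \frac{1}{2 \left(- s\right)} = -4 + \frac{\left(-1\right) \frac{1}{s}}{2} = -4 - \frac{1}{2 s}$)
$R{\left(Y \right)} = 1$
$\left(9 - 1\right) 8 + J{\left(17 \right)} R{\left(\frac{10}{4} - \frac{1}{-2} \right)} = \left(9 - 1\right) 8 + \left(-4 - \frac{1}{2 \cdot 17}\right) 1 = 8 \cdot 8 + \left(-4 - \frac{1}{34}\right) 1 = 64 + \left(-4 - \frac{1}{34}\right) 1 = 64 - \frac{137}{34} = \frac{2039}{34}$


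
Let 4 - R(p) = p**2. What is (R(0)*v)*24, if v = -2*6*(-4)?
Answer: 4608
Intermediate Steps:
R(p) = 4 - p**2
v = 48 (v = -12*(-4) = 48)
(R(0)*v)*24 = ((4 - 1*0**2)*48)*24 = ((4 - 1*0)*48)*24 = ((4 + 0)*48)*24 = (4*48)*24 = 192*24 = 4608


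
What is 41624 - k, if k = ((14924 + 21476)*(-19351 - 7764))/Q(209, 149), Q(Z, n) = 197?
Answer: 995185928/197 ≈ 5.0517e+6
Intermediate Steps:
k = -986986000/197 (k = ((14924 + 21476)*(-19351 - 7764))/197 = (36400*(-27115))*(1/197) = -986986000*1/197 = -986986000/197 ≈ -5.0101e+6)
41624 - k = 41624 - 1*(-986986000/197) = 41624 + 986986000/197 = 995185928/197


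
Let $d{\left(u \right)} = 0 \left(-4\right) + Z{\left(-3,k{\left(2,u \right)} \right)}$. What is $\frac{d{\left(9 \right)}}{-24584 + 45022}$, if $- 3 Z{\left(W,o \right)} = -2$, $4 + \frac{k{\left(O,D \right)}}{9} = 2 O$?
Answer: $\frac{1}{30657} \approx 3.2619 \cdot 10^{-5}$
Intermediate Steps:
$k{\left(O,D \right)} = -36 + 18 O$ ($k{\left(O,D \right)} = -36 + 9 \cdot 2 O = -36 + 18 O$)
$Z{\left(W,o \right)} = \frac{2}{3}$ ($Z{\left(W,o \right)} = \left(- \frac{1}{3}\right) \left(-2\right) = \frac{2}{3}$)
$d{\left(u \right)} = \frac{2}{3}$ ($d{\left(u \right)} = 0 \left(-4\right) + \frac{2}{3} = 0 + \frac{2}{3} = \frac{2}{3}$)
$\frac{d{\left(9 \right)}}{-24584 + 45022} = \frac{2}{3 \left(-24584 + 45022\right)} = \frac{2}{3 \cdot 20438} = \frac{2}{3} \cdot \frac{1}{20438} = \frac{1}{30657}$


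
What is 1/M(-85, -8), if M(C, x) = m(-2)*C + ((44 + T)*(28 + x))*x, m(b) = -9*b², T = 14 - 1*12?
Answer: -1/4300 ≈ -0.00023256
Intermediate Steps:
T = 2 (T = 14 - 12 = 2)
M(C, x) = -36*C + x*(1288 + 46*x) (M(C, x) = (-9*(-2)²)*C + ((44 + 2)*(28 + x))*x = (-9*4)*C + (46*(28 + x))*x = -36*C + (1288 + 46*x)*x = -36*C + x*(1288 + 46*x))
1/M(-85, -8) = 1/(-36*(-85) + 46*(-8)² + 1288*(-8)) = 1/(3060 + 46*64 - 10304) = 1/(3060 + 2944 - 10304) = 1/(-4300) = -1/4300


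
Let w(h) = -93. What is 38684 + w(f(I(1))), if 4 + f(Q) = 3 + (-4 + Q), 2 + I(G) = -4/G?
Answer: 38591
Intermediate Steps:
I(G) = -2 - 4/G
f(Q) = -5 + Q (f(Q) = -4 + (3 + (-4 + Q)) = -4 + (-1 + Q) = -5 + Q)
38684 + w(f(I(1))) = 38684 - 93 = 38591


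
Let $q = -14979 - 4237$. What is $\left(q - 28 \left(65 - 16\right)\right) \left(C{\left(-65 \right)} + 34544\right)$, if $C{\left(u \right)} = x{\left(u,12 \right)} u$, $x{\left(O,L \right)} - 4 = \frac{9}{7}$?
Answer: $- \frac{4928828964}{7} \approx -7.0412 \cdot 10^{8}$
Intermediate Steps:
$q = -19216$ ($q = -14979 - 4237 = -19216$)
$x{\left(O,L \right)} = \frac{37}{7}$ ($x{\left(O,L \right)} = 4 + \frac{9}{7} = \frac{37}{7}$)
$C{\left(u \right)} = \frac{37 u}{7}$
$\left(q - 28 \left(65 - 16\right)\right) \left(C{\left(-65 \right)} + 34544\right) = \left(-19216 - 28 \left(65 - 16\right)\right) \left(\frac{37}{7} \left(-65\right) + 34544\right) = \left(-19216 - 1372\right) \left(- \frac{2405}{7} + 34544\right) = \left(-19216 - 1372\right) \frac{239403}{7} = \left(-20588\right) \frac{239403}{7} = - \frac{4928828964}{7}$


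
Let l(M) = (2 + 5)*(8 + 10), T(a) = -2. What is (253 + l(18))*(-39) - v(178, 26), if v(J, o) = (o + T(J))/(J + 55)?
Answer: -3443997/233 ≈ -14781.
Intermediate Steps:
l(M) = 126 (l(M) = 7*18 = 126)
v(J, o) = (-2 + o)/(55 + J) (v(J, o) = (o - 2)/(J + 55) = (-2 + o)/(55 + J))
(253 + l(18))*(-39) - v(178, 26) = (253 + 126)*(-39) - (-2 + 26)/(55 + 178) = 379*(-39) - 24/233 = -14781 - 24/233 = -3443997/233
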